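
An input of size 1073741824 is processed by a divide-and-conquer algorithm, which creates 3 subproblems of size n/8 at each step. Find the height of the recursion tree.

For divide and conquer with division factor 8:

Problem sizes at each level:
Level 0: 1073741824
Level 1: 134217728
Level 2: 16777216
Level 3: 2097152
Level 4: 262144
Level 5: 32768
Level 6: 4096
Level 7: 512
Level 8: 64
Level 9: 8
Level 10: 1

The root is level 0 and the size-1 base case is level 10 (the tree spans levels 0 through 10, i.e. 11 levels counting the root), so the depth is the number of divisions: log_8(1073741824) = 10

The recursion tree depth is log_8(1073741824) = 10. At each level, the problem size is divided by 8, so it takes 10 divisions to reduce to a base case of size 1. The algorithm makes 3 recursive calls at each level.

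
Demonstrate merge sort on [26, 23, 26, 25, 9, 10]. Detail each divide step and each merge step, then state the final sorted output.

Merge sort trace:

Split: [26, 23, 26, 25, 9, 10] -> [26, 23, 26] and [25, 9, 10]
  Split: [26, 23, 26] -> [26] and [23, 26]
    Split: [23, 26] -> [23] and [26]
    Merge: [23] + [26] -> [23, 26]
  Merge: [26] + [23, 26] -> [23, 26, 26]
  Split: [25, 9, 10] -> [25] and [9, 10]
    Split: [9, 10] -> [9] and [10]
    Merge: [9] + [10] -> [9, 10]
  Merge: [25] + [9, 10] -> [9, 10, 25]
Merge: [23, 26, 26] + [9, 10, 25] -> [9, 10, 23, 25, 26, 26]

Final sorted array: [9, 10, 23, 25, 26, 26]

The merge sort proceeds by recursively splitting the array and merging sorted halves.
After all merges, the sorted array is [9, 10, 23, 25, 26, 26].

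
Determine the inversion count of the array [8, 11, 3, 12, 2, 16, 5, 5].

Finding inversions in [8, 11, 3, 12, 2, 16, 5, 5]:

(0, 2): arr[0]=8 > arr[2]=3
(0, 4): arr[0]=8 > arr[4]=2
(0, 6): arr[0]=8 > arr[6]=5
(0, 7): arr[0]=8 > arr[7]=5
(1, 2): arr[1]=11 > arr[2]=3
(1, 4): arr[1]=11 > arr[4]=2
(1, 6): arr[1]=11 > arr[6]=5
(1, 7): arr[1]=11 > arr[7]=5
(2, 4): arr[2]=3 > arr[4]=2
(3, 4): arr[3]=12 > arr[4]=2
(3, 6): arr[3]=12 > arr[6]=5
(3, 7): arr[3]=12 > arr[7]=5
(5, 6): arr[5]=16 > arr[6]=5
(5, 7): arr[5]=16 > arr[7]=5

Total inversions: 14

The array has 14 inversion(s): (0,2), (0,4), (0,6), (0,7), (1,2), (1,4), (1,6), (1,7), (2,4), (3,4), (3,6), (3,7), (5,6), (5,7). Each pair (i,j) satisfies i < j and arr[i] > arr[j].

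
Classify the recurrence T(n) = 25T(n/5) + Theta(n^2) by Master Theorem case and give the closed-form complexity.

Master Theorem for T(n) = 25T(n/5) + O(n^2):

a = 25, b = 5, c = 2
log_b(a) = log_5(25) = 2.0000

Case 2: c = 2 = log_5(25) = 2.0000
T(n) = O(n^2 log n) = O(n^2 log n)

For T(n) = 25T(n/5) + O(n^2): log_5(25) = 2.0000. This is Case 2 of the Master Theorem (c = log_b(a), equal work at all levels), giving O(n^2 log n).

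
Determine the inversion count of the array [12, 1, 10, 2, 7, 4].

Finding inversions in [12, 1, 10, 2, 7, 4]:

(0, 1): arr[0]=12 > arr[1]=1
(0, 2): arr[0]=12 > arr[2]=10
(0, 3): arr[0]=12 > arr[3]=2
(0, 4): arr[0]=12 > arr[4]=7
(0, 5): arr[0]=12 > arr[5]=4
(2, 3): arr[2]=10 > arr[3]=2
(2, 4): arr[2]=10 > arr[4]=7
(2, 5): arr[2]=10 > arr[5]=4
(4, 5): arr[4]=7 > arr[5]=4

Total inversions: 9

The array has 9 inversion(s): (0,1), (0,2), (0,3), (0,4), (0,5), (2,3), (2,4), (2,5), (4,5). Each pair (i,j) satisfies i < j and arr[i] > arr[j].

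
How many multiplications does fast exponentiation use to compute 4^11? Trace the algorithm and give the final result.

Computing 4^11 by squaring (build up from 4^1; each line after the first costs one multiplication):

4^1 = 4
4^2 = (4^1)^2 = 4^2 = 16
4^4 = (4^2)^2 = 16^2 = 256
4^5 = 4 * 4^4 = 4 * 256 = 1024
4^10 = (4^5)^2 = 1024^2 = 1048576
4^11 = 4 * 4^10 = 4 * 1048576 = 4194304

Result: 4194304
Multiplications needed: 5 (5 lines after 4^1)

4^11 = 4194304. Using exponentiation by squaring, this requires 5 multiplications. The key idea: if the exponent is even, square the half-power; if odd, multiply by the base once.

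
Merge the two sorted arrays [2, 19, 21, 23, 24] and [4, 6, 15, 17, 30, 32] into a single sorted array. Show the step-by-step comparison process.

Merging process:

Compare 2 vs 4: take 2 from left. Merged: [2]
Compare 19 vs 4: take 4 from right. Merged: [2, 4]
Compare 19 vs 6: take 6 from right. Merged: [2, 4, 6]
Compare 19 vs 15: take 15 from right. Merged: [2, 4, 6, 15]
Compare 19 vs 17: take 17 from right. Merged: [2, 4, 6, 15, 17]
Compare 19 vs 30: take 19 from left. Merged: [2, 4, 6, 15, 17, 19]
Compare 21 vs 30: take 21 from left. Merged: [2, 4, 6, 15, 17, 19, 21]
Compare 23 vs 30: take 23 from left. Merged: [2, 4, 6, 15, 17, 19, 21, 23]
Compare 24 vs 30: take 24 from left. Merged: [2, 4, 6, 15, 17, 19, 21, 23, 24]
Append remaining from right: [30, 32]. Merged: [2, 4, 6, 15, 17, 19, 21, 23, 24, 30, 32]

Final merged array: [2, 4, 6, 15, 17, 19, 21, 23, 24, 30, 32]
Total comparisons: 9

The merged array is [2, 4, 6, 15, 17, 19, 21, 23, 24, 30, 32], requiring 9 comparisons. The merge step runs in O(n) time where n is the total number of elements.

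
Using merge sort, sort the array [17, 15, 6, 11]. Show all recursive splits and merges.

Merge sort trace:

Split: [17, 15, 6, 11] -> [17, 15] and [6, 11]
  Split: [17, 15] -> [17] and [15]
  Merge: [17] + [15] -> [15, 17]
  Split: [6, 11] -> [6] and [11]
  Merge: [6] + [11] -> [6, 11]
Merge: [15, 17] + [6, 11] -> [6, 11, 15, 17]

Final sorted array: [6, 11, 15, 17]

The merge sort proceeds by recursively splitting the array and merging sorted halves.
After all merges, the sorted array is [6, 11, 15, 17].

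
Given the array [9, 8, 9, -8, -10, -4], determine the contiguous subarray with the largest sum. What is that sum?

Using Kadane's algorithm on [9, 8, 9, -8, -10, -4]:

Scanning through the array:
Position 1 (value 8): max_ending_here = 17, max_so_far = 17
Position 2 (value 9): max_ending_here = 26, max_so_far = 26
Position 3 (value -8): max_ending_here = 18, max_so_far = 26
Position 4 (value -10): max_ending_here = 8, max_so_far = 26
Position 5 (value -4): max_ending_here = 4, max_so_far = 26

Maximum subarray: [9, 8, 9]
Maximum sum: 26

The maximum subarray is [9, 8, 9] with sum 26. This subarray runs from index 0 to index 2.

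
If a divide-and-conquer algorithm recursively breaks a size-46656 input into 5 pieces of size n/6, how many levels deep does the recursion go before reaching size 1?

For divide and conquer with division factor 6:

Problem sizes at each level:
Level 0: 46656
Level 1: 7776
Level 2: 1296
Level 3: 216
Level 4: 36
Level 5: 6
Level 6: 1

The root is level 0 and the size-1 base case is level 6 (the tree spans levels 0 through 6, i.e. 7 levels counting the root), so the depth is the number of divisions: log_6(46656) = 6

The recursion tree depth is log_6(46656) = 6. At each level, the problem size is divided by 6, so it takes 6 divisions to reduce to a base case of size 1. The algorithm makes 5 recursive calls at each level.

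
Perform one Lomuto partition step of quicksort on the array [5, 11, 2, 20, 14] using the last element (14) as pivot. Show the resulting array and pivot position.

Lomuto partition with pivot = 14:

Initial array: [5, 11, 2, 20, 14]

arr[0]=5 <= 14: swap with position 0, array becomes [5, 11, 2, 20, 14]
arr[1]=11 <= 14: swap with position 1, array becomes [5, 11, 2, 20, 14]
arr[2]=2 <= 14: swap with position 2, array becomes [5, 11, 2, 20, 14]
arr[3]=20 > 14: no swap

Place pivot at position 3: [5, 11, 2, 14, 20]
Pivot position: 3

After partitioning with pivot 14, the array becomes [5, 11, 2, 14, 20]. The pivot is placed at index 3. All elements to the left of the pivot are <= 14, and all elements to the right are > 14.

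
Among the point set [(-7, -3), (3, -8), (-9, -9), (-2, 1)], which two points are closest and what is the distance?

Computing all pairwise distances among 4 points:

d((-7, -3), (3, -8)) = 11.1803
d((-7, -3), (-9, -9)) = 6.3246 <-- minimum
d((-7, -3), (-2, 1)) = 6.4031
d((3, -8), (-9, -9)) = 12.0416
d((3, -8), (-2, 1)) = 10.2956
d((-9, -9), (-2, 1)) = 12.2066

Closest pair: (-7, -3) and (-9, -9) with distance 6.3246

The closest pair is (-7, -3) and (-9, -9) with Euclidean distance 6.3246. For 4 points, brute-force pairwise comparison is shown above. For large n, the divide-and-conquer algorithm (sort by x, recurse on halves, check the dividing strip) achieves O(n log n).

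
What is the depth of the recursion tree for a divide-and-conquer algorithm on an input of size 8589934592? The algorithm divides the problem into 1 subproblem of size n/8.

For divide and conquer with division factor 8:

Problem sizes at each level:
Level 0: 8589934592
Level 1: 1073741824
Level 2: 134217728
Level 3: 16777216
Level 4: 2097152
Level 5: 262144
Level 6: 32768
Level 7: 4096
Level 8: 512
Level 9: 64
Level 10: 8
Level 11: 1

The root is level 0 and the size-1 base case is level 11 (the tree spans levels 0 through 11, i.e. 12 levels counting the root), so the depth is the number of divisions: log_8(8589934592) = 11

The recursion tree depth is log_8(8589934592) = 11. At each level, the problem size is divided by 8, so it takes 11 divisions to reduce to a base case of size 1. The algorithm makes 1 recursive call at each level.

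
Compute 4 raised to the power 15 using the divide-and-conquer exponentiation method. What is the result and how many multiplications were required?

Computing 4^15 by squaring (build up from 4^1; each line after the first costs one multiplication):

4^1 = 4
4^2 = (4^1)^2 = 4^2 = 16
4^3 = 4 * 4^2 = 4 * 16 = 64
4^6 = (4^3)^2 = 64^2 = 4096
4^7 = 4 * 4^6 = 4 * 4096 = 16384
4^14 = (4^7)^2 = 16384^2 = 268435456
4^15 = 4 * 4^14 = 4 * 268435456 = 1073741824

Result: 1073741824
Multiplications needed: 6 (6 lines after 4^1)

4^15 = 1073741824. Using exponentiation by squaring, this requires 6 multiplications. The key idea: if the exponent is even, square the half-power; if odd, multiply by the base once.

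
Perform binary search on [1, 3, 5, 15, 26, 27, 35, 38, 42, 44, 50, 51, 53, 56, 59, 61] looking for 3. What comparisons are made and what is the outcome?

Binary search for 3 in [1, 3, 5, 15, 26, 27, 35, 38, 42, 44, 50, 51, 53, 56, 59, 61]:

lo=0, hi=15, mid=7, arr[mid]=38 -> 38 > 3, search left half
lo=0, hi=6, mid=3, arr[mid]=15 -> 15 > 3, search left half
lo=0, hi=2, mid=1, arr[mid]=3 -> Found target at index 1!

Binary search finds 3 at index 1 after 3 comparisons. The search repeatedly halves the search space by comparing with the middle element.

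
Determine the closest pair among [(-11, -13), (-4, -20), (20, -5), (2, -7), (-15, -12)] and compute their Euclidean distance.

Computing all pairwise distances among 5 points:

d((-11, -13), (-4, -20)) = 9.8995
d((-11, -13), (20, -5)) = 32.0156
d((-11, -13), (2, -7)) = 14.3178
d((-11, -13), (-15, -12)) = 4.1231 <-- minimum
d((-4, -20), (20, -5)) = 28.3019
d((-4, -20), (2, -7)) = 14.3178
d((-4, -20), (-15, -12)) = 13.6015
d((20, -5), (2, -7)) = 18.1108
d((20, -5), (-15, -12)) = 35.6931
d((2, -7), (-15, -12)) = 17.72

Closest pair: (-11, -13) and (-15, -12) with distance 4.1231

The closest pair is (-11, -13) and (-15, -12) with Euclidean distance 4.1231. For 5 points, brute-force pairwise comparison is shown above. For large n, the divide-and-conquer algorithm (sort by x, recurse on halves, check the dividing strip) achieves O(n log n).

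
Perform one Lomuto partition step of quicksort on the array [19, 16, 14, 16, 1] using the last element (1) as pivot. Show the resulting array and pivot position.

Lomuto partition with pivot = 1:

Initial array: [19, 16, 14, 16, 1]

arr[0]=19 > 1: no swap
arr[1]=16 > 1: no swap
arr[2]=14 > 1: no swap
arr[3]=16 > 1: no swap

Place pivot at position 0: [1, 16, 14, 16, 19]
Pivot position: 0

After partitioning with pivot 1, the array becomes [1, 16, 14, 16, 19]. The pivot is placed at index 0. All elements to the left of the pivot are <= 1, and all elements to the right are > 1.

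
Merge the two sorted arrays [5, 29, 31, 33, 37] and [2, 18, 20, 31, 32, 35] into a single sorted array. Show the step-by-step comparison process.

Merging process:

Compare 5 vs 2: take 2 from right. Merged: [2]
Compare 5 vs 18: take 5 from left. Merged: [2, 5]
Compare 29 vs 18: take 18 from right. Merged: [2, 5, 18]
Compare 29 vs 20: take 20 from right. Merged: [2, 5, 18, 20]
Compare 29 vs 31: take 29 from left. Merged: [2, 5, 18, 20, 29]
Compare 31 vs 31: take 31 from left. Merged: [2, 5, 18, 20, 29, 31]
Compare 33 vs 31: take 31 from right. Merged: [2, 5, 18, 20, 29, 31, 31]
Compare 33 vs 32: take 32 from right. Merged: [2, 5, 18, 20, 29, 31, 31, 32]
Compare 33 vs 35: take 33 from left. Merged: [2, 5, 18, 20, 29, 31, 31, 32, 33]
Compare 37 vs 35: take 35 from right. Merged: [2, 5, 18, 20, 29, 31, 31, 32, 33, 35]
Append remaining from left: [37]. Merged: [2, 5, 18, 20, 29, 31, 31, 32, 33, 35, 37]

Final merged array: [2, 5, 18, 20, 29, 31, 31, 32, 33, 35, 37]
Total comparisons: 10

The merged array is [2, 5, 18, 20, 29, 31, 31, 32, 33, 35, 37], requiring 10 comparisons. The merge step runs in O(n) time where n is the total number of elements.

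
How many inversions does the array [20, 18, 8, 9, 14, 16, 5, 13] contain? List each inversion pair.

Finding inversions in [20, 18, 8, 9, 14, 16, 5, 13]:

(0, 1): arr[0]=20 > arr[1]=18
(0, 2): arr[0]=20 > arr[2]=8
(0, 3): arr[0]=20 > arr[3]=9
(0, 4): arr[0]=20 > arr[4]=14
(0, 5): arr[0]=20 > arr[5]=16
(0, 6): arr[0]=20 > arr[6]=5
(0, 7): arr[0]=20 > arr[7]=13
(1, 2): arr[1]=18 > arr[2]=8
(1, 3): arr[1]=18 > arr[3]=9
(1, 4): arr[1]=18 > arr[4]=14
(1, 5): arr[1]=18 > arr[5]=16
(1, 6): arr[1]=18 > arr[6]=5
(1, 7): arr[1]=18 > arr[7]=13
(2, 6): arr[2]=8 > arr[6]=5
(3, 6): arr[3]=9 > arr[6]=5
(4, 6): arr[4]=14 > arr[6]=5
(4, 7): arr[4]=14 > arr[7]=13
(5, 6): arr[5]=16 > arr[6]=5
(5, 7): arr[5]=16 > arr[7]=13

Total inversions: 19

The array has 19 inversion(s): (0,1), (0,2), (0,3), (0,4), (0,5), (0,6), (0,7), (1,2), (1,3), (1,4), (1,5), (1,6), (1,7), (2,6), (3,6), (4,6), (4,7), (5,6), (5,7). Each pair (i,j) satisfies i < j and arr[i] > arr[j].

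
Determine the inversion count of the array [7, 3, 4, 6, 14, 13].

Finding inversions in [7, 3, 4, 6, 14, 13]:

(0, 1): arr[0]=7 > arr[1]=3
(0, 2): arr[0]=7 > arr[2]=4
(0, 3): arr[0]=7 > arr[3]=6
(4, 5): arr[4]=14 > arr[5]=13

Total inversions: 4

The array has 4 inversion(s): (0,1), (0,2), (0,3), (4,5). Each pair (i,j) satisfies i < j and arr[i] > arr[j].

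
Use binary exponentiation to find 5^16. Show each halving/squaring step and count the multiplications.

Computing 5^16 by squaring (build up from 5^1; each line after the first costs one multiplication):

5^1 = 5
5^2 = (5^1)^2 = 5^2 = 25
5^4 = (5^2)^2 = 25^2 = 625
5^8 = (5^4)^2 = 625^2 = 390625
5^16 = (5^8)^2 = 390625^2 = 152587890625

Result: 152587890625
Multiplications needed: 4 (4 lines after 5^1)

5^16 = 152587890625. Using exponentiation by squaring, this requires 4 multiplications. The key idea: if the exponent is even, square the half-power; if odd, multiply by the base once.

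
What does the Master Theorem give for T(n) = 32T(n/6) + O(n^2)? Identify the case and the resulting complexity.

Master Theorem for T(n) = 32T(n/6) + O(n^2):

a = 32, b = 6, c = 2
log_b(a) = log_6(32) = 1.9343

Case 3: c = 2 > log_6(32) = 1.9343
T(n) = O(n^2) = O(n^2)

For T(n) = 32T(n/6) + O(n^2): log_6(32) = 1.9343. This is Case 3 of the Master Theorem (c > log_b(a), work dominated by root), giving O(n^2).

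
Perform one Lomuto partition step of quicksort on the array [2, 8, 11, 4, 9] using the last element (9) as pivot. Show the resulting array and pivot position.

Lomuto partition with pivot = 9:

Initial array: [2, 8, 11, 4, 9]

arr[0]=2 <= 9: swap with position 0, array becomes [2, 8, 11, 4, 9]
arr[1]=8 <= 9: swap with position 1, array becomes [2, 8, 11, 4, 9]
arr[2]=11 > 9: no swap
arr[3]=4 <= 9: swap with position 2, array becomes [2, 8, 4, 11, 9]

Place pivot at position 3: [2, 8, 4, 9, 11]
Pivot position: 3

After partitioning with pivot 9, the array becomes [2, 8, 4, 9, 11]. The pivot is placed at index 3. All elements to the left of the pivot are <= 9, and all elements to the right are > 9.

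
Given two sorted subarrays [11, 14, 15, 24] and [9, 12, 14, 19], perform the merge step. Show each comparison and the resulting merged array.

Merging process:

Compare 11 vs 9: take 9 from right. Merged: [9]
Compare 11 vs 12: take 11 from left. Merged: [9, 11]
Compare 14 vs 12: take 12 from right. Merged: [9, 11, 12]
Compare 14 vs 14: take 14 from left. Merged: [9, 11, 12, 14]
Compare 15 vs 14: take 14 from right. Merged: [9, 11, 12, 14, 14]
Compare 15 vs 19: take 15 from left. Merged: [9, 11, 12, 14, 14, 15]
Compare 24 vs 19: take 19 from right. Merged: [9, 11, 12, 14, 14, 15, 19]
Append remaining from left: [24]. Merged: [9, 11, 12, 14, 14, 15, 19, 24]

Final merged array: [9, 11, 12, 14, 14, 15, 19, 24]
Total comparisons: 7

The merged array is [9, 11, 12, 14, 14, 15, 19, 24], requiring 7 comparisons. The merge step runs in O(n) time where n is the total number of elements.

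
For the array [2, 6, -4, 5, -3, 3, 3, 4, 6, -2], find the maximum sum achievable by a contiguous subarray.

Using Kadane's algorithm on [2, 6, -4, 5, -3, 3, 3, 4, 6, -2]:

Scanning through the array:
Position 1 (value 6): max_ending_here = 8, max_so_far = 8
Position 2 (value -4): max_ending_here = 4, max_so_far = 8
Position 3 (value 5): max_ending_here = 9, max_so_far = 9
Position 4 (value -3): max_ending_here = 6, max_so_far = 9
Position 5 (value 3): max_ending_here = 9, max_so_far = 9
Position 6 (value 3): max_ending_here = 12, max_so_far = 12
Position 7 (value 4): max_ending_here = 16, max_so_far = 16
Position 8 (value 6): max_ending_here = 22, max_so_far = 22
Position 9 (value -2): max_ending_here = 20, max_so_far = 22

Maximum subarray: [2, 6, -4, 5, -3, 3, 3, 4, 6]
Maximum sum: 22

The maximum subarray is [2, 6, -4, 5, -3, 3, 3, 4, 6] with sum 22. This subarray runs from index 0 to index 8.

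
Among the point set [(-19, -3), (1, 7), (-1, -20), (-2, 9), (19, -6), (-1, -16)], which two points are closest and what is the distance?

Computing all pairwise distances among 6 points:

d((-19, -3), (1, 7)) = 22.3607
d((-19, -3), (-1, -20)) = 24.7588
d((-19, -3), (-2, 9)) = 20.8087
d((-19, -3), (19, -6)) = 38.1182
d((-19, -3), (-1, -16)) = 22.2036
d((1, 7), (-1, -20)) = 27.074
d((1, 7), (-2, 9)) = 3.6056 <-- minimum
d((1, 7), (19, -6)) = 22.2036
d((1, 7), (-1, -16)) = 23.0868
d((-1, -20), (-2, 9)) = 29.0172
d((-1, -20), (19, -6)) = 24.4131
d((-1, -20), (-1, -16)) = 4.0
d((-2, 9), (19, -6)) = 25.807
d((-2, 9), (-1, -16)) = 25.02
d((19, -6), (-1, -16)) = 22.3607

Closest pair: (1, 7) and (-2, 9) with distance 3.6056

The closest pair is (1, 7) and (-2, 9) with Euclidean distance 3.6056. For 6 points, brute-force pairwise comparison is shown above. For large n, the divide-and-conquer algorithm (sort by x, recurse on halves, check the dividing strip) achieves O(n log n).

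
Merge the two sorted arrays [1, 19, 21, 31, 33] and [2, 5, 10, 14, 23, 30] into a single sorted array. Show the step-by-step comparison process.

Merging process:

Compare 1 vs 2: take 1 from left. Merged: [1]
Compare 19 vs 2: take 2 from right. Merged: [1, 2]
Compare 19 vs 5: take 5 from right. Merged: [1, 2, 5]
Compare 19 vs 10: take 10 from right. Merged: [1, 2, 5, 10]
Compare 19 vs 14: take 14 from right. Merged: [1, 2, 5, 10, 14]
Compare 19 vs 23: take 19 from left. Merged: [1, 2, 5, 10, 14, 19]
Compare 21 vs 23: take 21 from left. Merged: [1, 2, 5, 10, 14, 19, 21]
Compare 31 vs 23: take 23 from right. Merged: [1, 2, 5, 10, 14, 19, 21, 23]
Compare 31 vs 30: take 30 from right. Merged: [1, 2, 5, 10, 14, 19, 21, 23, 30]
Append remaining from left: [31, 33]. Merged: [1, 2, 5, 10, 14, 19, 21, 23, 30, 31, 33]

Final merged array: [1, 2, 5, 10, 14, 19, 21, 23, 30, 31, 33]
Total comparisons: 9

The merged array is [1, 2, 5, 10, 14, 19, 21, 23, 30, 31, 33], requiring 9 comparisons. The merge step runs in O(n) time where n is the total number of elements.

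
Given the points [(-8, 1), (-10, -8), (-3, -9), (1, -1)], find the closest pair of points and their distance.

Computing all pairwise distances among 4 points:

d((-8, 1), (-10, -8)) = 9.2195
d((-8, 1), (-3, -9)) = 11.1803
d((-8, 1), (1, -1)) = 9.2195
d((-10, -8), (-3, -9)) = 7.0711 <-- minimum
d((-10, -8), (1, -1)) = 13.0384
d((-3, -9), (1, -1)) = 8.9443

Closest pair: (-10, -8) and (-3, -9) with distance 7.0711

The closest pair is (-10, -8) and (-3, -9) with Euclidean distance 7.0711. For 4 points, brute-force pairwise comparison is shown above. For large n, the divide-and-conquer algorithm (sort by x, recurse on halves, check the dividing strip) achieves O(n log n).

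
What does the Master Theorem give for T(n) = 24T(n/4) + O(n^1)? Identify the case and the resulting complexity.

Master Theorem for T(n) = 24T(n/4) + O(n^1):

a = 24, b = 4, c = 1
log_b(a) = log_4(24) = 2.2925

Case 1: c = 1 < log_4(24) = 2.2925
T(n) = O(n^(log_4 24))

For T(n) = 24T(n/4) + O(n^1): log_4(24) = 2.2925. This is Case 1 of the Master Theorem (c < log_b(a), work dominated by leaves), giving O(n^(log_4 24)).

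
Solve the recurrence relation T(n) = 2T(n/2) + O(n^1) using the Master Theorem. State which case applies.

Master Theorem for T(n) = 2T(n/2) + O(n^1):

a = 2, b = 2, c = 1
log_b(a) = log_2(2) = 1.0000

Case 2: c = 1 = log_2(2) = 1.0000
T(n) = O(n^1 log n) = O(n log n)

For T(n) = 2T(n/2) + O(n^1): log_2(2) = 1.0000. This is Case 2 of the Master Theorem (c = log_b(a), equal work at all levels), giving O(n log n).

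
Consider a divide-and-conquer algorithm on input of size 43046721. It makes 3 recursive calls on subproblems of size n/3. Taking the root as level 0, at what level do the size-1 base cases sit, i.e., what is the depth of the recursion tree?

For divide and conquer with division factor 3:

Problem sizes at each level:
Level 0: 43046721
Level 1: 14348907
Level 2: 4782969
Level 3: 1594323
Level 4: 531441
Level 5: 177147
Level 6: 59049
Level 7: 19683
Level 8: 6561
Level 9: 2187
Level 10: 729
Level 11: 243
Level 12: 81
Level 13: 27
Level 14: 9
Level 15: 3
Level 16: 1

The root is level 0 and the size-1 base case is level 16 (the tree spans levels 0 through 16, i.e. 17 levels counting the root), so the depth is the number of divisions: log_3(43046721) = 16

The recursion tree depth is log_3(43046721) = 16. At each level, the problem size is divided by 3, so it takes 16 divisions to reduce to a base case of size 1. The algorithm makes 3 recursive calls at each level.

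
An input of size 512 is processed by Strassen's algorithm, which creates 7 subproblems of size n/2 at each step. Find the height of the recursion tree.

For divide and conquer with division factor 2:

Problem sizes at each level:
Level 0: 512
Level 1: 256
Level 2: 128
Level 3: 64
Level 4: 32
Level 5: 16
Level 6: 8
Level 7: 4
Level 8: 2
Level 9: 1

The root is level 0 and the size-1 base case is level 9 (the tree spans levels 0 through 9, i.e. 10 levels counting the root), so the depth is the number of divisions: log_2(512) = 9

The recursion tree depth is log_2(512) = 9. At each level, the problem size is divided by 2, so it takes 9 divisions to reduce to a base case of size 1. The algorithm makes 7 recursive calls at each level.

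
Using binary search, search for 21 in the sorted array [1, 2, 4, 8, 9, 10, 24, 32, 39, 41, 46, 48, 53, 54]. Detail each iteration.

Binary search for 21 in [1, 2, 4, 8, 9, 10, 24, 32, 39, 41, 46, 48, 53, 54]:

lo=0, hi=13, mid=6, arr[mid]=24 -> 24 > 21, search left half
lo=0, hi=5, mid=2, arr[mid]=4 -> 4 < 21, search right half
lo=3, hi=5, mid=4, arr[mid]=9 -> 9 < 21, search right half
lo=5, hi=5, mid=5, arr[mid]=10 -> 10 < 21, search right half
lo=6 > hi=5, target 21 not found

Binary search determines that 21 is not in the array after 4 comparisons. The search space was exhausted without finding the target.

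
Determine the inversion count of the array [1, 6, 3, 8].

Finding inversions in [1, 6, 3, 8]:

(1, 2): arr[1]=6 > arr[2]=3

Total inversions: 1

The array has 1 inversion(s): (1,2). Each pair (i,j) satisfies i < j and arr[i] > arr[j].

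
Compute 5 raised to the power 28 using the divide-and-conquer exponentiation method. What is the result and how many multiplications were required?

Computing 5^28 by squaring (build up from 5^1; each line after the first costs one multiplication):

5^1 = 5
5^2 = (5^1)^2 = 5^2 = 25
5^3 = 5 * 5^2 = 5 * 25 = 125
5^6 = (5^3)^2 = 125^2 = 15625
5^7 = 5 * 5^6 = 5 * 15625 = 78125
5^14 = (5^7)^2 = 78125^2 = 6103515625
5^28 = (5^14)^2 = 6103515625^2 = 37252902984619140625

Result: 37252902984619140625
Multiplications needed: 6 (6 lines after 5^1)

5^28 = 37252902984619140625. Using exponentiation by squaring, this requires 6 multiplications. The key idea: if the exponent is even, square the half-power; if odd, multiply by the base once.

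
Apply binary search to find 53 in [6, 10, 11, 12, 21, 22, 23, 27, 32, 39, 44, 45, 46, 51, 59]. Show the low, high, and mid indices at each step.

Binary search for 53 in [6, 10, 11, 12, 21, 22, 23, 27, 32, 39, 44, 45, 46, 51, 59]:

lo=0, hi=14, mid=7, arr[mid]=27 -> 27 < 53, search right half
lo=8, hi=14, mid=11, arr[mid]=45 -> 45 < 53, search right half
lo=12, hi=14, mid=13, arr[mid]=51 -> 51 < 53, search right half
lo=14, hi=14, mid=14, arr[mid]=59 -> 59 > 53, search left half
lo=14 > hi=13, target 53 not found

Binary search determines that 53 is not in the array after 4 comparisons. The search space was exhausted without finding the target.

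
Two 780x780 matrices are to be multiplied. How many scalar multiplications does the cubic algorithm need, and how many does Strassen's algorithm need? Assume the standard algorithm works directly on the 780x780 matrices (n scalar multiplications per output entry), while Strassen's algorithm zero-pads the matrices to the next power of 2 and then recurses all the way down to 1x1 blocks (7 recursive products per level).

Matrix multiplication for 780x780 matrices:

Strassen's algorithm requires power-of-2 dimensions. Pad 780x780 to 1024x1024 (next power of 2).

Standard algorithm: 780^3 = 474552000 multiplications
Strassen's algorithm: 7^(log2(1024)) = 7^10 = 282475249 multiplications
Savings: 474552000 - 282475249 = 192076751 multiplications

Standard: 474552000 multiplications (780^3). Strassen: 282475249 multiplications (7^10, after padding to 1024x1024). Strassen reduces 8 recursive multiplications to 7 at each level.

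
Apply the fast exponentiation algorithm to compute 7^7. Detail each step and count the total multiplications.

Computing 7^7 by squaring (build up from 7^1; each line after the first costs one multiplication):

7^1 = 7
7^2 = (7^1)^2 = 7^2 = 49
7^3 = 7 * 7^2 = 7 * 49 = 343
7^6 = (7^3)^2 = 343^2 = 117649
7^7 = 7 * 7^6 = 7 * 117649 = 823543

Result: 823543
Multiplications needed: 4 (4 lines after 7^1)

7^7 = 823543. Using exponentiation by squaring, this requires 4 multiplications. The key idea: if the exponent is even, square the half-power; if odd, multiply by the base once.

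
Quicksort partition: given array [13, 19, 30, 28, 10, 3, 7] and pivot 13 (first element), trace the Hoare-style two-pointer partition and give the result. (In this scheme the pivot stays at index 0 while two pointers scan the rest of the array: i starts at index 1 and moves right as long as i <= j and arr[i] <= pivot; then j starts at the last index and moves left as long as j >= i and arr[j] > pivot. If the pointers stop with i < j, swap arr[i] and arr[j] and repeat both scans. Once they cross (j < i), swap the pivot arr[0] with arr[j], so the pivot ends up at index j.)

Hoare-style two-pointer partition with pivot = 13:

Initial array: [13, 19, 30, 28, 10, 3, 7]

Pointers start at i = 1, j = 6.
i stops at index 1 (arr[1]=19 > 13), j stops at index 6 (arr[6]=7 <= 13): swap arr[1] and arr[6], array becomes [13, 7, 30, 28, 10, 3, 19]
i stops at index 2 (arr[2]=30 > 13), j stops at index 5 (arr[5]=3 <= 13): swap arr[2] and arr[5], array becomes [13, 7, 3, 28, 10, 30, 19]
i stops at index 3 (arr[3]=28 > 13), j stops at index 4 (arr[4]=10 <= 13): swap arr[3] and arr[4], array becomes [13, 7, 3, 10, 28, 30, 19]
i ends at 4, j ends at 3: the pointers have crossed (j < i), so scanning stops.

Swap pivot arr[0] with arr[3] to place pivot at position 3: [10, 7, 3, 13, 28, 30, 19]
Pivot position: 3

After partitioning with pivot 13, the array becomes [10, 7, 3, 13, 28, 30, 19]. The pivot is placed at index 3. All elements to the left of the pivot are <= 13, and all elements to the right are > 13.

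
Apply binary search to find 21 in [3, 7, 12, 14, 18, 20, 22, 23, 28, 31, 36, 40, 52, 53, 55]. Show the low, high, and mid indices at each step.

Binary search for 21 in [3, 7, 12, 14, 18, 20, 22, 23, 28, 31, 36, 40, 52, 53, 55]:

lo=0, hi=14, mid=7, arr[mid]=23 -> 23 > 21, search left half
lo=0, hi=6, mid=3, arr[mid]=14 -> 14 < 21, search right half
lo=4, hi=6, mid=5, arr[mid]=20 -> 20 < 21, search right half
lo=6, hi=6, mid=6, arr[mid]=22 -> 22 > 21, search left half
lo=6 > hi=5, target 21 not found

Binary search determines that 21 is not in the array after 4 comparisons. The search space was exhausted without finding the target.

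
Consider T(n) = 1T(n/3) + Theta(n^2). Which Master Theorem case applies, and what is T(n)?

Master Theorem for T(n) = 1T(n/3) + O(n^2):

a = 1, b = 3, c = 2
log_b(a) = log_3(1) = 0.0000

Case 3: c = 2 > log_3(1) = 0.0000
T(n) = O(n^2) = O(n^2)

For T(n) = 1T(n/3) + O(n^2): log_3(1) = 0.0000. This is Case 3 of the Master Theorem (c > log_b(a), work dominated by root), giving O(n^2).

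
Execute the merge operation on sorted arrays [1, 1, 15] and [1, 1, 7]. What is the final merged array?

Merging process:

Compare 1 vs 1: take 1 from left. Merged: [1]
Compare 1 vs 1: take 1 from left. Merged: [1, 1]
Compare 15 vs 1: take 1 from right. Merged: [1, 1, 1]
Compare 15 vs 1: take 1 from right. Merged: [1, 1, 1, 1]
Compare 15 vs 7: take 7 from right. Merged: [1, 1, 1, 1, 7]
Append remaining from left: [15]. Merged: [1, 1, 1, 1, 7, 15]

Final merged array: [1, 1, 1, 1, 7, 15]
Total comparisons: 5

The merged array is [1, 1, 1, 1, 7, 15], requiring 5 comparisons. The merge step runs in O(n) time where n is the total number of elements.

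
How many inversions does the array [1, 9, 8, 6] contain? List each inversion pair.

Finding inversions in [1, 9, 8, 6]:

(1, 2): arr[1]=9 > arr[2]=8
(1, 3): arr[1]=9 > arr[3]=6
(2, 3): arr[2]=8 > arr[3]=6

Total inversions: 3

The array has 3 inversion(s): (1,2), (1,3), (2,3). Each pair (i,j) satisfies i < j and arr[i] > arr[j].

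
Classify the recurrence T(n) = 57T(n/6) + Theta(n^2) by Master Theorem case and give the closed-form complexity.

Master Theorem for T(n) = 57T(n/6) + O(n^2):

a = 57, b = 6, c = 2
log_b(a) = log_6(57) = 2.2565

Case 1: c = 2 < log_6(57) = 2.2565
T(n) = O(n^(log_6 57))

For T(n) = 57T(n/6) + O(n^2): log_6(57) = 2.2565. This is Case 1 of the Master Theorem (c < log_b(a), work dominated by leaves), giving O(n^(log_6 57)).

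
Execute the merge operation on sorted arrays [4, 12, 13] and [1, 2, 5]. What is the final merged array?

Merging process:

Compare 4 vs 1: take 1 from right. Merged: [1]
Compare 4 vs 2: take 2 from right. Merged: [1, 2]
Compare 4 vs 5: take 4 from left. Merged: [1, 2, 4]
Compare 12 vs 5: take 5 from right. Merged: [1, 2, 4, 5]
Append remaining from left: [12, 13]. Merged: [1, 2, 4, 5, 12, 13]

Final merged array: [1, 2, 4, 5, 12, 13]
Total comparisons: 4

The merged array is [1, 2, 4, 5, 12, 13], requiring 4 comparisons. The merge step runs in O(n) time where n is the total number of elements.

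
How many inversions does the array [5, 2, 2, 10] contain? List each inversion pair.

Finding inversions in [5, 2, 2, 10]:

(0, 1): arr[0]=5 > arr[1]=2
(0, 2): arr[0]=5 > arr[2]=2

Total inversions: 2

The array has 2 inversion(s): (0,1), (0,2). Each pair (i,j) satisfies i < j and arr[i] > arr[j].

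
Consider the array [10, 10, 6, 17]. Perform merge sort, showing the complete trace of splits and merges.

Merge sort trace:

Split: [10, 10, 6, 17] -> [10, 10] and [6, 17]
  Split: [10, 10] -> [10] and [10]
  Merge: [10] + [10] -> [10, 10]
  Split: [6, 17] -> [6] and [17]
  Merge: [6] + [17] -> [6, 17]
Merge: [10, 10] + [6, 17] -> [6, 10, 10, 17]

Final sorted array: [6, 10, 10, 17]

The merge sort proceeds by recursively splitting the array and merging sorted halves.
After all merges, the sorted array is [6, 10, 10, 17].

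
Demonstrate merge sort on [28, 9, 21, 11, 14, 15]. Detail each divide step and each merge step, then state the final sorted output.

Merge sort trace:

Split: [28, 9, 21, 11, 14, 15] -> [28, 9, 21] and [11, 14, 15]
  Split: [28, 9, 21] -> [28] and [9, 21]
    Split: [9, 21] -> [9] and [21]
    Merge: [9] + [21] -> [9, 21]
  Merge: [28] + [9, 21] -> [9, 21, 28]
  Split: [11, 14, 15] -> [11] and [14, 15]
    Split: [14, 15] -> [14] and [15]
    Merge: [14] + [15] -> [14, 15]
  Merge: [11] + [14, 15] -> [11, 14, 15]
Merge: [9, 21, 28] + [11, 14, 15] -> [9, 11, 14, 15, 21, 28]

Final sorted array: [9, 11, 14, 15, 21, 28]

The merge sort proceeds by recursively splitting the array and merging sorted halves.
After all merges, the sorted array is [9, 11, 14, 15, 21, 28].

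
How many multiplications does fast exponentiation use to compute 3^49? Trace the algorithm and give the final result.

Computing 3^49 by squaring (build up from 3^1; each line after the first costs one multiplication):

3^1 = 3
3^2 = (3^1)^2 = 3^2 = 9
3^3 = 3 * 3^2 = 3 * 9 = 27
3^6 = (3^3)^2 = 27^2 = 729
3^12 = (3^6)^2 = 729^2 = 531441
3^24 = (3^12)^2 = 531441^2 = 282429536481
3^48 = (3^24)^2 = 282429536481^2 = 79766443076872509863361
3^49 = 3 * 3^48 = 3 * 79766443076872509863361 = 239299329230617529590083

Result: 239299329230617529590083
Multiplications needed: 7 (7 lines after 3^1)

3^49 = 239299329230617529590083. Using exponentiation by squaring, this requires 7 multiplications. The key idea: if the exponent is even, square the half-power; if odd, multiply by the base once.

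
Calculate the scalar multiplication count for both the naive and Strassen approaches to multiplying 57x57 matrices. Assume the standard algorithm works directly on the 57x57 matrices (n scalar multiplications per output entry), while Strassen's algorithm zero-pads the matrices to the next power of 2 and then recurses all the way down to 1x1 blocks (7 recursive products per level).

Matrix multiplication for 57x57 matrices:

Strassen's algorithm requires power-of-2 dimensions. Pad 57x57 to 64x64 (next power of 2).

Standard algorithm: 57^3 = 185193 multiplications
Strassen's algorithm: 7^(log2(64)) = 7^6 = 117649 multiplications
Savings: 185193 - 117649 = 67544 multiplications

Standard: 185193 multiplications (57^3). Strassen: 117649 multiplications (7^6, after padding to 64x64). Strassen reduces 8 recursive multiplications to 7 at each level.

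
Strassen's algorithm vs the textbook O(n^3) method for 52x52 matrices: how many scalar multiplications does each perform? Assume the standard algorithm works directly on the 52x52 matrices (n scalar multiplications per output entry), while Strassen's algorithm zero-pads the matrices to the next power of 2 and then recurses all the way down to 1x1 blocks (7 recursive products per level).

Matrix multiplication for 52x52 matrices:

Strassen's algorithm requires power-of-2 dimensions. Pad 52x52 to 64x64 (next power of 2).

Standard algorithm: 52^3 = 140608 multiplications
Strassen's algorithm: 7^(log2(64)) = 7^6 = 117649 multiplications
Savings: 140608 - 117649 = 22959 multiplications

Standard: 140608 multiplications (52^3). Strassen: 117649 multiplications (7^6, after padding to 64x64). Strassen reduces 8 recursive multiplications to 7 at each level.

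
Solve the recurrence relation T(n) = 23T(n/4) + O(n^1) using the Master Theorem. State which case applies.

Master Theorem for T(n) = 23T(n/4) + O(n^1):

a = 23, b = 4, c = 1
log_b(a) = log_4(23) = 2.2618

Case 1: c = 1 < log_4(23) = 2.2618
T(n) = O(n^(log_4 23))

For T(n) = 23T(n/4) + O(n^1): log_4(23) = 2.2618. This is Case 1 of the Master Theorem (c < log_b(a), work dominated by leaves), giving O(n^(log_4 23)).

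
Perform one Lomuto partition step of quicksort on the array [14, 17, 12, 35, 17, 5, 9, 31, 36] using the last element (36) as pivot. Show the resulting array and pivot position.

Lomuto partition with pivot = 36:

Initial array: [14, 17, 12, 35, 17, 5, 9, 31, 36]

arr[0]=14 <= 36: swap with position 0, array becomes [14, 17, 12, 35, 17, 5, 9, 31, 36]
arr[1]=17 <= 36: swap with position 1, array becomes [14, 17, 12, 35, 17, 5, 9, 31, 36]
arr[2]=12 <= 36: swap with position 2, array becomes [14, 17, 12, 35, 17, 5, 9, 31, 36]
arr[3]=35 <= 36: swap with position 3, array becomes [14, 17, 12, 35, 17, 5, 9, 31, 36]
arr[4]=17 <= 36: swap with position 4, array becomes [14, 17, 12, 35, 17, 5, 9, 31, 36]
arr[5]=5 <= 36: swap with position 5, array becomes [14, 17, 12, 35, 17, 5, 9, 31, 36]
arr[6]=9 <= 36: swap with position 6, array becomes [14, 17, 12, 35, 17, 5, 9, 31, 36]
arr[7]=31 <= 36: swap with position 7, array becomes [14, 17, 12, 35, 17, 5, 9, 31, 36]

Place pivot at position 8: [14, 17, 12, 35, 17, 5, 9, 31, 36]
Pivot position: 8

After partitioning with pivot 36, the array becomes [14, 17, 12, 35, 17, 5, 9, 31, 36]. The pivot is placed at index 8. All elements to the left of the pivot are <= 36, and all elements to the right are > 36.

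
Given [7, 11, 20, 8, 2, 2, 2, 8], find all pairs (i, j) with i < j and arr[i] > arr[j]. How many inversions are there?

Finding inversions in [7, 11, 20, 8, 2, 2, 2, 8]:

(0, 4): arr[0]=7 > arr[4]=2
(0, 5): arr[0]=7 > arr[5]=2
(0, 6): arr[0]=7 > arr[6]=2
(1, 3): arr[1]=11 > arr[3]=8
(1, 4): arr[1]=11 > arr[4]=2
(1, 5): arr[1]=11 > arr[5]=2
(1, 6): arr[1]=11 > arr[6]=2
(1, 7): arr[1]=11 > arr[7]=8
(2, 3): arr[2]=20 > arr[3]=8
(2, 4): arr[2]=20 > arr[4]=2
(2, 5): arr[2]=20 > arr[5]=2
(2, 6): arr[2]=20 > arr[6]=2
(2, 7): arr[2]=20 > arr[7]=8
(3, 4): arr[3]=8 > arr[4]=2
(3, 5): arr[3]=8 > arr[5]=2
(3, 6): arr[3]=8 > arr[6]=2

Total inversions: 16

The array has 16 inversion(s): (0,4), (0,5), (0,6), (1,3), (1,4), (1,5), (1,6), (1,7), (2,3), (2,4), (2,5), (2,6), (2,7), (3,4), (3,5), (3,6). Each pair (i,j) satisfies i < j and arr[i] > arr[j].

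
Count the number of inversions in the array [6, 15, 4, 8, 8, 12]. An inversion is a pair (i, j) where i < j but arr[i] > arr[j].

Finding inversions in [6, 15, 4, 8, 8, 12]:

(0, 2): arr[0]=6 > arr[2]=4
(1, 2): arr[1]=15 > arr[2]=4
(1, 3): arr[1]=15 > arr[3]=8
(1, 4): arr[1]=15 > arr[4]=8
(1, 5): arr[1]=15 > arr[5]=12

Total inversions: 5

The array has 5 inversion(s): (0,2), (1,2), (1,3), (1,4), (1,5). Each pair (i,j) satisfies i < j and arr[i] > arr[j].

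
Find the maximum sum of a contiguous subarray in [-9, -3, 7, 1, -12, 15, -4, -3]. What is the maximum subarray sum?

Using Kadane's algorithm on [-9, -3, 7, 1, -12, 15, -4, -3]:

Scanning through the array:
Position 1 (value -3): max_ending_here = -3, max_so_far = -3
Position 2 (value 7): max_ending_here = 7, max_so_far = 7
Position 3 (value 1): max_ending_here = 8, max_so_far = 8
Position 4 (value -12): max_ending_here = -4, max_so_far = 8
Position 5 (value 15): max_ending_here = 15, max_so_far = 15
Position 6 (value -4): max_ending_here = 11, max_so_far = 15
Position 7 (value -3): max_ending_here = 8, max_so_far = 15

Maximum subarray: [15]
Maximum sum: 15

The maximum subarray is [15] with sum 15. This subarray runs from index 5 to index 5.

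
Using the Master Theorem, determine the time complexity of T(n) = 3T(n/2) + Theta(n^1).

Master Theorem for T(n) = 3T(n/2) + O(n^1):

a = 3, b = 2, c = 1
log_b(a) = log_2(3) = 1.5850

Case 1: c = 1 < log_2(3) = 1.5850
T(n) = O(n^(log_2 3))

For T(n) = 3T(n/2) + O(n^1): log_2(3) = 1.5850. This is Case 1 of the Master Theorem (c < log_b(a), work dominated by leaves), giving O(n^(log_2 3)).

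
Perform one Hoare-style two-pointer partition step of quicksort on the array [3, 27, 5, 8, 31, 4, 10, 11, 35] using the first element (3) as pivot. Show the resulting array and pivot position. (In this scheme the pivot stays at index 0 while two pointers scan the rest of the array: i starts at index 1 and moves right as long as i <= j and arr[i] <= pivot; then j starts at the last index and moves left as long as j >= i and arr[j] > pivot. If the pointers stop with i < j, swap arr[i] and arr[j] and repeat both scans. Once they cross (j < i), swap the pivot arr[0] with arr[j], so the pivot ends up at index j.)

Hoare-style two-pointer partition with pivot = 3:

Initial array: [3, 27, 5, 8, 31, 4, 10, 11, 35]

Pointers start at i = 1, j = 8.
i ends at 1, j ends at 0: the pointers have crossed (j < i), so scanning stops.

j = 0, so swapping arr[0] with arr[j] leaves the pivot at position 0: [3, 27, 5, 8, 31, 4, 10, 11, 35]
Pivot position: 0

After partitioning with pivot 3, the array becomes [3, 27, 5, 8, 31, 4, 10, 11, 35]. The pivot is placed at index 0. All elements to the left of the pivot are <= 3, and all elements to the right are > 3.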